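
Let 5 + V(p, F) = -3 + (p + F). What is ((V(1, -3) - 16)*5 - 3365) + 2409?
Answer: -1086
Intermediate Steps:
V(p, F) = -8 + F + p (V(p, F) = -5 + (-3 + (p + F)) = -5 + (-3 + (F + p)) = -5 + (-3 + F + p) = -8 + F + p)
((V(1, -3) - 16)*5 - 3365) + 2409 = (((-8 - 3 + 1) - 16)*5 - 3365) + 2409 = ((-10 - 16)*5 - 3365) + 2409 = (-26*5 - 3365) + 2409 = (-130 - 3365) + 2409 = -3495 + 2409 = -1086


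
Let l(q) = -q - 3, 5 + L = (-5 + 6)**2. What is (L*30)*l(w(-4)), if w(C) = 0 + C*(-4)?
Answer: 2280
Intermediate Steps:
w(C) = -4*C (w(C) = 0 - 4*C = -4*C)
L = -4 (L = -5 + (-5 + 6)**2 = -5 + 1**2 = -5 + 1 = -4)
l(q) = -3 - q
(L*30)*l(w(-4)) = (-4*30)*(-3 - (-4)*(-4)) = -120*(-3 - 1*16) = -120*(-3 - 16) = -120*(-19) = 2280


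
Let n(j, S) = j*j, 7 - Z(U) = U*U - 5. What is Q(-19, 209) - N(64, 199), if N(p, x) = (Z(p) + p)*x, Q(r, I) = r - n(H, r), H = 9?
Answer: 799880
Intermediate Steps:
Z(U) = 12 - U**2 (Z(U) = 7 - (U*U - 5) = 7 - (U**2 - 5) = 7 - (-5 + U**2) = 7 + (5 - U**2) = 12 - U**2)
n(j, S) = j**2
Q(r, I) = -81 + r (Q(r, I) = r - 1*9**2 = r - 1*81 = r - 81 = -81 + r)
N(p, x) = x*(12 + p - p**2) (N(p, x) = ((12 - p**2) + p)*x = (12 + p - p**2)*x = x*(12 + p - p**2))
Q(-19, 209) - N(64, 199) = (-81 - 19) - 199*(12 + 64 - 1*64**2) = -100 - 199*(12 + 64 - 1*4096) = -100 - 199*(12 + 64 - 4096) = -100 - 199*(-4020) = -100 - 1*(-799980) = -100 + 799980 = 799880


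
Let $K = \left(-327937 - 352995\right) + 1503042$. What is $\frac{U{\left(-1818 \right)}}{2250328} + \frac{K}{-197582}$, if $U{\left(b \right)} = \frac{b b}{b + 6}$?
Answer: $- \frac{139703504690797}{33569135170648} \approx -4.1617$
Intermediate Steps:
$U{\left(b \right)} = \frac{b^{2}}{6 + b}$
$K = 822110$ ($K = -680932 + 1503042 = 822110$)
$\frac{U{\left(-1818 \right)}}{2250328} + \frac{K}{-197582} = \frac{\left(-1818\right)^{2} \frac{1}{6 - 1818}}{2250328} + \frac{822110}{-197582} = \frac{3305124}{-1812} \cdot \frac{1}{2250328} + 822110 \left(- \frac{1}{197582}\right) = 3305124 \left(- \frac{1}{1812}\right) \frac{1}{2250328} - \frac{411055}{98791} = \left(- \frac{275427}{151}\right) \frac{1}{2250328} - \frac{411055}{98791} = - \frac{275427}{339799528} - \frac{411055}{98791} = - \frac{139703504690797}{33569135170648}$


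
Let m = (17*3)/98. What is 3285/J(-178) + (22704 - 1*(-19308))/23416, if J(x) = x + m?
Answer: -1701899541/101818622 ≈ -16.715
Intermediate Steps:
m = 51/98 (m = 51*(1/98) = 51/98 ≈ 0.52041)
J(x) = 51/98 + x (J(x) = x + 51/98 = 51/98 + x)
3285/J(-178) + (22704 - 1*(-19308))/23416 = 3285/(51/98 - 178) + (22704 - 1*(-19308))/23416 = 3285/(-17393/98) + (22704 + 19308)*(1/23416) = 3285*(-98/17393) + 42012*(1/23416) = -321930/17393 + 10503/5854 = -1701899541/101818622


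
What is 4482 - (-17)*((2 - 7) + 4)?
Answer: 4465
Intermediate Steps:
4482 - (-17)*((2 - 7) + 4) = 4482 - (-17)*(-5 + 4) = 4482 - (-17)*(-1) = 4482 - 1*17 = 4482 - 17 = 4465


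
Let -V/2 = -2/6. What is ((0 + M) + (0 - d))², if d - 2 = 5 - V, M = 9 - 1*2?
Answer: 4/9 ≈ 0.44444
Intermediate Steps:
V = ⅔ (V = -(-4)/6 = -2*(-⅓) = ⅔ ≈ 0.66667)
M = 7 (M = 9 - 2 = 7)
d = 19/3 (d = 2 + (5 - 1*⅔) = 2 + (5 - ⅔) = 2 + 13/3 = 19/3 ≈ 6.3333)
((0 + M) + (0 - d))² = ((0 + 7) + (0 - 1*19/3))² = (7 + (0 - 19/3))² = (7 - 19/3)² = (⅔)² = 4/9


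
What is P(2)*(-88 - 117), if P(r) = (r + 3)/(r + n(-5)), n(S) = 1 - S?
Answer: -1025/8 ≈ -128.13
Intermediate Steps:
P(r) = (3 + r)/(6 + r) (P(r) = (r + 3)/(r + (1 - 1*(-5))) = (3 + r)/(r + (1 + 5)) = (3 + r)/(r + 6) = (3 + r)/(6 + r))
P(2)*(-88 - 117) = ((3 + 2)/(6 + 2))*(-88 - 117) = (5/8)*(-205) = -1025/8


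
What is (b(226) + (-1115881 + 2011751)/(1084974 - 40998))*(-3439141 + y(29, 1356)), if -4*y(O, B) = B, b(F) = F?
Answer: -101823417541010/130497 ≈ -7.8027e+8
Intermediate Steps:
y(O, B) = -B/4
(b(226) + (-1115881 + 2011751)/(1084974 - 40998))*(-3439141 + y(29, 1356)) = (226 + (-1115881 + 2011751)/(1084974 - 40998))*(-3439141 - ¼*1356) = (226 + 895870/1043976)*(-3439141 - 339) = (226 + 895870*(1/1043976))*(-3439480) = (226 + 447935/521988)*(-3439480) = (118417223/521988)*(-3439480) = -101823417541010/130497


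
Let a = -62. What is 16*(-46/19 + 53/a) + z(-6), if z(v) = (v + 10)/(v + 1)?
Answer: -156716/2945 ≈ -53.214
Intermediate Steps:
z(v) = (10 + v)/(1 + v)
16*(-46/19 + 53/a) + z(-6) = 16*(-46/19 + 53/(-62)) + (10 - 6)/(1 - 6) = 16*(-46*1/19 + 53*(-1/62)) + 4/(-5) = 16*(-46/19 - 53/62) - ⅕*4 = 16*(-3859/1178) - ⅘ = -30872/589 - ⅘ = -156716/2945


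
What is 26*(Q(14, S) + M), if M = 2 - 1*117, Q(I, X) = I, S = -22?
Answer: -2626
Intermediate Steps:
M = -115 (M = 2 - 117 = -115)
26*(Q(14, S) + M) = 26*(14 - 115) = 26*(-101) = -2626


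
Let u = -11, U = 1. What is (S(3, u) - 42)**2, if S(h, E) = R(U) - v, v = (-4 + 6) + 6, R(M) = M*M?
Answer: 2401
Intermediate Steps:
R(M) = M**2
v = 8 (v = 2 + 6 = 8)
S(h, E) = -7 (S(h, E) = 1**2 - 1*8 = 1 - 8 = -7)
(S(3, u) - 42)**2 = (-7 - 42)**2 = (-49)**2 = 2401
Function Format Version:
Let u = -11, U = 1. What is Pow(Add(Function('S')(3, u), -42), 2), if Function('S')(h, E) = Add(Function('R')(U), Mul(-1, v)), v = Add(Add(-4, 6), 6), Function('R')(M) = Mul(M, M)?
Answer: 2401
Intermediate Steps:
Function('R')(M) = Pow(M, 2)
v = 8 (v = Add(2, 6) = 8)
Function('S')(h, E) = -7 (Function('S')(h, E) = Add(Pow(1, 2), Mul(-1, 8)) = Add(1, -8) = -7)
Pow(Add(Function('S')(3, u), -42), 2) = Pow(Add(-7, -42), 2) = Pow(-49, 2) = 2401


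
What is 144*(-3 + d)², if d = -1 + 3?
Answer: 144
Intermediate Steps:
d = 2
144*(-3 + d)² = 144*(-3 + 2)² = 144*(-1)² = 144*1 = 144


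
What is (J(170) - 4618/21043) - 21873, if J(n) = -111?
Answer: -462613930/21043 ≈ -21984.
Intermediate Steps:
(J(170) - 4618/21043) - 21873 = (-111 - 4618/21043) - 21873 = -2340391/21043 - 21873 = -462613930/21043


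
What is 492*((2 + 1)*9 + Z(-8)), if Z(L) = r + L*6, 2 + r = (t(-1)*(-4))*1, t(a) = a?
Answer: -9348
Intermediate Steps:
r = 2 (r = -2 - 1*(-4)*1 = -2 + 4*1 = -2 + 4 = 2)
Z(L) = 2 + 6*L (Z(L) = 2 + L*6 = 2 + 6*L)
492*((2 + 1)*9 + Z(-8)) = 492*((2 + 1)*9 + (2 + 6*(-8))) = 492*(3*9 + (2 - 48)) = 492*(27 - 46) = 492*(-19) = -9348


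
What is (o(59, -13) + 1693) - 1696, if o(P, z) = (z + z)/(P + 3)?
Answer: -106/31 ≈ -3.4194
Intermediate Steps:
o(P, z) = 2*z/(3 + P) (o(P, z) = (2*z)/(3 + P) = 2*z/(3 + P))
(o(59, -13) + 1693) - 1696 = (2*(-13)/(3 + 59) + 1693) - 1696 = (2*(-13)/62 + 1693) - 1696 = (2*(-13)*(1/62) + 1693) - 1696 = (-13/31 + 1693) - 1696 = 52470/31 - 1696 = -106/31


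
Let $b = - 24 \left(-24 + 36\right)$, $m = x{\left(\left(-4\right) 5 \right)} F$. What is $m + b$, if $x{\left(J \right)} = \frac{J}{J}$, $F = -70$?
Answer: $-358$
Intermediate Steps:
$x{\left(J \right)} = 1$
$m = -70$ ($m = 1 \left(-70\right) = -70$)
$b = -288$ ($b = \left(-24\right) 12 = -288$)
$m + b = -70 - 288 = -358$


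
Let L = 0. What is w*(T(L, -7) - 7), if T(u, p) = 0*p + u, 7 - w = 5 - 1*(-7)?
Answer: 35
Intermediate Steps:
w = -5 (w = 7 - (5 - 1*(-7)) = 7 - (5 + 7) = 7 - 1*12 = 7 - 12 = -5)
T(u, p) = u (T(u, p) = 0 + u = u)
w*(T(L, -7) - 7) = -5*(0 - 7) = -5*(-7) = 35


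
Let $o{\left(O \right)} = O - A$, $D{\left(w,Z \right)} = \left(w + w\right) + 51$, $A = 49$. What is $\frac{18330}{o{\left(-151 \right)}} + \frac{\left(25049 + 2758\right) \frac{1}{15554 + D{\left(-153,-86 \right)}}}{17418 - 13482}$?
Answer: $- \frac{9198079631}{100361440} \approx -91.65$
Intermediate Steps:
$D{\left(w,Z \right)} = 51 + 2 w$ ($D{\left(w,Z \right)} = 2 w + 51 = 51 + 2 w$)
$o{\left(O \right)} = -49 + O$ ($o{\left(O \right)} = O - 49 = -49 + O$)
$\frac{18330}{o{\left(-151 \right)}} + \frac{\left(25049 + 2758\right) \frac{1}{15554 + D{\left(-153,-86 \right)}}}{17418 - 13482} = \frac{18330}{-49 - 151} + \frac{\left(25049 + 2758\right) \frac{1}{15554 + \left(51 + 2 \left(-153\right)\right)}}{17418 - 13482} = \frac{18330}{-200} + \frac{27807 \frac{1}{15554 + \left(51 - 306\right)}}{3936} = 18330 \left(- \frac{1}{200}\right) + \frac{27807}{15554 - 255} \cdot \frac{1}{3936} = - \frac{1833}{20} + \frac{27807}{15299} \cdot \frac{1}{3936} = - \frac{1833}{20} + \frac{9269}{20072288} = - \frac{9198079631}{100361440}$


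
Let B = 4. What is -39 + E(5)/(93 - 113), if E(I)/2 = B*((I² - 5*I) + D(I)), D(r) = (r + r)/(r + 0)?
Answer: -199/5 ≈ -39.800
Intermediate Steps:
D(r) = 2 (D(r) = (2*r)/r = 2)
E(I) = 16 - 40*I + 8*I² (E(I) = 2*(4*((I² - 5*I) + 2)) = 2*(4*(2 + I² - 5*I)) = 2*(8 - 20*I + 4*I²) = 16 - 40*I + 8*I²)
-39 + E(5)/(93 - 113) = -39 + (16 - 40*5 + 8*5²)/(93 - 113) = -39 + (16 - 200 + 8*25)/(-20) = -39 + (16 - 200 + 200)*(-1/20) = -39 + 16*(-1/20) = -39 - ⅘ = -199/5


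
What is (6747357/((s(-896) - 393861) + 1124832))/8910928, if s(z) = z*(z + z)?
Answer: 6747357/20821301097584 ≈ 3.2406e-7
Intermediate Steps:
s(z) = 2*z**2 (s(z) = z*(2*z) = 2*z**2)
(6747357/((s(-896) - 393861) + 1124832))/8910928 = (6747357/((2*(-896)**2 - 393861) + 1124832))/8910928 = (6747357/((2*802816 - 393861) + 1124832))*(1/8910928) = (6747357/((1605632 - 393861) + 1124832))*(1/8910928) = (6747357/(1211771 + 1124832))*(1/8910928) = (6747357/2336603)*(1/8910928) = 6747357/20821301097584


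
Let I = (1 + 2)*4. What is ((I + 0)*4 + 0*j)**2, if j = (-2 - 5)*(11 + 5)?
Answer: 2304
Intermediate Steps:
I = 12 (I = 3*4 = 12)
j = -112 (j = -7*16 = -112)
((I + 0)*4 + 0*j)**2 = ((12 + 0)*4 + 0*(-112))**2 = (12*4 + 0)**2 = (48 + 0)**2 = 48**2 = 2304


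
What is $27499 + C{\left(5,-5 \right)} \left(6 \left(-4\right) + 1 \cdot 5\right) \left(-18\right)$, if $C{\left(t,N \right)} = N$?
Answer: $25789$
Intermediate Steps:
$27499 + C{\left(5,-5 \right)} \left(6 \left(-4\right) + 1 \cdot 5\right) \left(-18\right) = 27499 + - 5 \left(6 \left(-4\right) + 1 \cdot 5\right) \left(-18\right) = 27499 + - 5 \left(-24 + 5\right) \left(-18\right) = 27499 + \left(-5\right) \left(-19\right) \left(-18\right) = 27499 + 95 \left(-18\right) = 27499 - 1710 = 25789$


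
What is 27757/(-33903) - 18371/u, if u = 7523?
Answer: -831647924/255052269 ≈ -3.2607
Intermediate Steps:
27757/(-33903) - 18371/u = 27757/(-33903) - 18371/7523 = 27757*(-1/33903) - 18371*1/7523 = -27757/33903 - 18371/7523 = -831647924/255052269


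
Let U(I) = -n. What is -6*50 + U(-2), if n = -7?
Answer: -293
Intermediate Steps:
U(I) = 7 (U(I) = -1*(-7) = 7)
-6*50 + U(-2) = -6*50 + 7 = -300 + 7 = -293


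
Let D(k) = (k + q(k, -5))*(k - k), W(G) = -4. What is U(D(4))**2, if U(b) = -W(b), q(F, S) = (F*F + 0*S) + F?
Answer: 16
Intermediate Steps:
q(F, S) = F + F**2 (q(F, S) = (F**2 + 0) + F = F**2 + F = F + F**2)
D(k) = 0 (D(k) = (k + k*(1 + k))*(k - k) = (k + k*(1 + k))*0 = 0)
U(b) = 4 (U(b) = -1*(-4) = 4)
U(D(4))**2 = 4**2 = 16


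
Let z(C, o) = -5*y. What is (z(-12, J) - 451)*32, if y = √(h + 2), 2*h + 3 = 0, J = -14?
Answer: -14432 - 80*√2 ≈ -14545.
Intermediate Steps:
h = -3/2 (h = -3/2 + (½)*0 = -3/2 + 0 = -3/2 ≈ -1.5000)
y = √2/2 (y = √(-3/2 + 2) = √(½) = √2/2 ≈ 0.70711)
z(C, o) = -5*√2/2
(z(-12, J) - 451)*32 = (-5*√2/2 - 451)*32 = (-451 - 5*√2/2)*32 = -14432 - 80*√2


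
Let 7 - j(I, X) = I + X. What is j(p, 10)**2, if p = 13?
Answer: 256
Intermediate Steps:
j(I, X) = 7 - I - X (j(I, X) = 7 - (I + X) = 7 + (-I - X) = 7 - I - X)
j(p, 10)**2 = (7 - 1*13 - 1*10)**2 = (7 - 13 - 10)**2 = (-16)**2 = 256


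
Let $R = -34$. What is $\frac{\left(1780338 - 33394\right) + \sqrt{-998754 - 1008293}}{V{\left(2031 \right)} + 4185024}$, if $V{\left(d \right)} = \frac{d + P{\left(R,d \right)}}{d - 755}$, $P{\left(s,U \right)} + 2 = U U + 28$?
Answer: $\frac{1114550272}{2672108821} + \frac{638 i \sqrt{2007047}}{2672108821} \approx 0.41711 + 0.00033826 i$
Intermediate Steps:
$P{\left(s,U \right)} = 26 + U^{2}$ ($P{\left(s,U \right)} = -2 + \left(U U + 28\right) = -2 + \left(U^{2} + 28\right) = -2 + \left(28 + U^{2}\right) = 26 + U^{2}$)
$V{\left(d \right)} = \frac{26 + d + d^{2}}{-755 + d}$ ($V{\left(d \right)} = \frac{d + \left(26 + d^{2}\right)}{d - 755} = \frac{26 + d + d^{2}}{-755 + d}$)
$\frac{\left(1780338 - 33394\right) + \sqrt{-998754 - 1008293}}{V{\left(2031 \right)} + 4185024} = \frac{\left(1780338 - 33394\right) + \sqrt{-998754 - 1008293}}{\frac{26 + 2031 + 2031^{2}}{-755 + 2031} + 4185024} = \frac{1746944 + \sqrt{-2007047}}{\frac{26 + 2031 + 4124961}{1276} + 4185024} = \frac{1746944 + i \sqrt{2007047}}{\frac{1}{1276} \cdot 4127018 + 4185024} = \frac{1746944 + i \sqrt{2007047}}{\frac{2063509}{638} + 4185024} = \frac{1746944 + i \sqrt{2007047}}{\frac{2672108821}{638}} = \left(1746944 + i \sqrt{2007047}\right) \frac{638}{2672108821} = \frac{1114550272}{2672108821} + \frac{638 i \sqrt{2007047}}{2672108821}$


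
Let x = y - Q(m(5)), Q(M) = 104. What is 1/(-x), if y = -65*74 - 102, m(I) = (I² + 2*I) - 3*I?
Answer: 1/5016 ≈ 0.00019936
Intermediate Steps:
m(I) = I² - I
y = -4912 (y = -4810 - 102 = -4912)
x = -5016 (x = -4912 - 1*104 = -4912 - 104 = -5016)
1/(-x) = 1/(-1*(-5016)) = 1/5016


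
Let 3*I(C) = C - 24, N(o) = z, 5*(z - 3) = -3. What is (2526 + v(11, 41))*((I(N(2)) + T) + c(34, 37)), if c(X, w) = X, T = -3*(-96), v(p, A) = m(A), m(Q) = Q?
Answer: 4040458/5 ≈ 8.0809e+5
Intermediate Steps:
z = 12/5 (z = 3 + (⅕)*(-3) = 3 - ⅗ = 12/5 ≈ 2.4000)
N(o) = 12/5
I(C) = -8 + C/3 (I(C) = (C - 24)/3 = (-24 + C)/3 = -8 + C/3)
v(p, A) = A
T = 288
(2526 + v(11, 41))*((I(N(2)) + T) + c(34, 37)) = (2526 + 41)*(((-8 + (⅓)*(12/5)) + 288) + 34) = 2567*(((-8 + ⅘) + 288) + 34) = 2567*((-36/5 + 288) + 34) = 2567*(1404/5 + 34) = 2567*(1574/5) = 4040458/5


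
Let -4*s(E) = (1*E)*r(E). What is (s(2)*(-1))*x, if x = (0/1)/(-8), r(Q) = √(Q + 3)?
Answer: 0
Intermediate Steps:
r(Q) = √(3 + Q)
s(E) = -E*√(3 + E)/4 (s(E) = -1*E*√(3 + E)/4 = -E*√(3 + E)/4)
x = 0 (x = (0*1)*(-⅛) = 0*(-⅛) = 0)
(s(2)*(-1))*x = (-¼*2*√(3 + 2)*(-1))*0 = (-¼*2*√5*(-1))*0 = (-√5/2*(-1))*0 = (√5/2)*0 = 0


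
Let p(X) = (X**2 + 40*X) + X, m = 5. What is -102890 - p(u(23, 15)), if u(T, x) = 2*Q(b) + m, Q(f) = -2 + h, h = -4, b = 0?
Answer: -102652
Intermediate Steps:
Q(f) = -6 (Q(f) = -2 - 4 = -6)
u(T, x) = -7 (u(T, x) = 2*(-6) + 5 = -12 + 5 = -7)
p(X) = X**2 + 41*X
-102890 - p(u(23, 15)) = -102890 - (-7)*(41 - 7) = -102890 - (-7)*34 = -102890 - 1*(-238) = -102890 + 238 = -102652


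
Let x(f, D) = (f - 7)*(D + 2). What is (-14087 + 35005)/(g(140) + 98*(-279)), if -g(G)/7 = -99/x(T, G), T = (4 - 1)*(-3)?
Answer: -47525696/62121717 ≈ -0.76504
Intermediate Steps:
T = -9 (T = 3*(-3) = -9)
x(f, D) = (-7 + f)*(2 + D)
g(G) = 693/(-32 - 16*G) (g(G) = -(-693)/(-14 - 7*G + 2*(-9) + G*(-9)) = -(-693)/(-14 - 7*G - 18 - 9*G) = -(-693)/(-32 - 16*G) = 693/(-32 - 16*G))
(-14087 + 35005)/(g(140) + 98*(-279)) = (-14087 + 35005)/(-693/(32 + 16*140) + 98*(-279)) = 20918/(-693/(32 + 2240) - 27342) = 20918/(-693/2272 - 27342) = 20918/(-62121717/2272) = 20918*(-2272/62121717) = -47525696/62121717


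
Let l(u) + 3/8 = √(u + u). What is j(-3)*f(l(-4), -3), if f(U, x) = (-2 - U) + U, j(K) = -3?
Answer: 6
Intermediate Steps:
l(u) = -3/8 + √2*√u (l(u) = -3/8 + √(u + u) = -3/8 + √(2*u) = -3/8 + √2*√u)
f(U, x) = -2
j(-3)*f(l(-4), -3) = -3*(-2) = 6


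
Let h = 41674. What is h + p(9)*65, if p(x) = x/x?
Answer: 41739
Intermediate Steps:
p(x) = 1
h + p(9)*65 = 41674 + 1*65 = 41674 + 65 = 41739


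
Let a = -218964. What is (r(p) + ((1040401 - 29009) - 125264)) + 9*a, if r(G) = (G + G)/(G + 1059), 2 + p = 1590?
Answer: -2870795380/2647 ≈ -1.0845e+6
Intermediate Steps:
p = 1588 (p = -2 + 1590 = 1588)
r(G) = 2*G/(1059 + G) (r(G) = (2*G)/(1059 + G) = 2*G/(1059 + G))
(r(p) + ((1040401 - 29009) - 125264)) + 9*a = (2*1588/(1059 + 1588) + ((1040401 - 29009) - 125264)) + 9*(-218964) = (2*1588/2647 + (1011392 - 125264)) - 1970676 = (2*1588*(1/2647) + 886128) - 1970676 = (3176/2647 + 886128) - 1970676 = 2345583992/2647 - 1970676 = -2870795380/2647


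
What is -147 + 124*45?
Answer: 5433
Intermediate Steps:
-147 + 124*45 = -147 + 5580 = 5433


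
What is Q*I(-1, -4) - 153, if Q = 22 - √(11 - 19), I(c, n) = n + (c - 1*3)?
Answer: -329 + 16*I*√2 ≈ -329.0 + 22.627*I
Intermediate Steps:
I(c, n) = -3 + c + n (I(c, n) = n + (c - 3) = n + (-3 + c) = -3 + c + n)
Q = 22 - 2*I*√2 (Q = 22 - √(-8) = 22 - 2*I*√2 ≈ 22.0 - 2.8284*I)
Q*I(-1, -4) - 153 = (22 - 2*I*√2)*(-3 - 1 - 4) - 153 = (22 - 2*I*√2)*(-8) - 153 = (-176 + 16*I*√2) - 153 = -329 + 16*I*√2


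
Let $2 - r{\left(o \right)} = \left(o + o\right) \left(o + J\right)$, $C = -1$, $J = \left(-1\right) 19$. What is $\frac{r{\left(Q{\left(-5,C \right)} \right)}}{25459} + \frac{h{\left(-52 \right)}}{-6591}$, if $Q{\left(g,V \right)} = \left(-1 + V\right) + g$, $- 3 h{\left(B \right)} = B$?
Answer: $- \frac{652438}{38723139} \approx -0.016849$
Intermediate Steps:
$J = -19$
$h{\left(B \right)} = - \frac{B}{3}$
$Q{\left(g,V \right)} = -1 + V + g$
$r{\left(o \right)} = 2 - 2 o \left(-19 + o\right)$ ($r{\left(o \right)} = 2 - \left(o + o\right) \left(o - 19\right) = 2 - 2 o \left(-19 + o\right)$)
$\frac{r{\left(Q{\left(-5,C \right)} \right)}}{25459} + \frac{h{\left(-52 \right)}}{-6591} = \frac{2 - 2 \left(-1 - 1 - 5\right)^{2} + 38 \left(-1 - 1 - 5\right)}{25459} + \frac{\left(- \frac{1}{3}\right) \left(-52\right)}{-6591} = \left(2 - 2 \left(-7\right)^{2} + 38 \left(-7\right)\right) \frac{1}{25459} + \frac{52}{3} \left(- \frac{1}{6591}\right) = \left(2 - 98 - 266\right) \frac{1}{25459} - \frac{4}{1521} = \left(-362\right) \frac{1}{25459} - \frac{4}{1521} = - \frac{362}{25459} - \frac{4}{1521} = - \frac{652438}{38723139}$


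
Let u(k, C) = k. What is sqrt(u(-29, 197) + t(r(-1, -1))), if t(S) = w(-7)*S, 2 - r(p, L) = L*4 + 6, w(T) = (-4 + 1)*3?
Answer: I*sqrt(29) ≈ 5.3852*I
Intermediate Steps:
w(T) = -9 (w(T) = -3*3 = -9)
r(p, L) = -4 - 4*L (r(p, L) = 2 - (L*4 + 6) = 2 - (4*L + 6) = 2 - (6 + 4*L) = 2 + (-6 - 4*L) = -4 - 4*L)
t(S) = -9*S
sqrt(u(-29, 197) + t(r(-1, -1))) = sqrt(-29 - 9*(-4 - 4*(-1))) = sqrt(-29 - 9*(-4 + 4)) = sqrt(-29 - 9*0) = sqrt(-29 + 0) = sqrt(-29) = I*sqrt(29)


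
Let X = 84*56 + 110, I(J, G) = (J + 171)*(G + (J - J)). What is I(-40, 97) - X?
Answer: 7893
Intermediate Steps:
I(J, G) = G*(171 + J) (I(J, G) = (171 + J)*(G + 0) = (171 + J)*G = G*(171 + J))
X = 4814 (X = 4704 + 110 = 4814)
I(-40, 97) - X = 97*(171 - 40) - 1*4814 = 97*131 - 4814 = 12707 - 4814 = 7893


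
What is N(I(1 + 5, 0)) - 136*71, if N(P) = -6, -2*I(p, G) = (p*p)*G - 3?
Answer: -9662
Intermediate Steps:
I(p, G) = 3/2 - G*p²/2 (I(p, G) = -((p*p)*G - 3)/2 = -(p²*G - 3)/2 = -(G*p² - 3)/2 = -(-3 + G*p²)/2 = 3/2 - G*p²/2)
N(I(1 + 5, 0)) - 136*71 = -6 - 136*71 = -6 - 9656 = -9662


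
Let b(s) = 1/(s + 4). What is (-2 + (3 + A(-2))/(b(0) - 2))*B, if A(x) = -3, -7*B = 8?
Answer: 16/7 ≈ 2.2857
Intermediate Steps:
B = -8/7 (B = -⅐*8 = -8/7 ≈ -1.1429)
b(s) = 1/(4 + s)
(-2 + (3 + A(-2))/(b(0) - 2))*B = (-2 + (3 - 3)/(1/(4 + 0) - 2))*(-8/7) = (-2 + 0/(1/4 - 2))*(-8/7) = (-2 + 0/(¼ - 2))*(-8/7) = (-2 + 0/(-7/4))*(-8/7) = (-2 + 0*(-4/7))*(-8/7) = (-2 + 0)*(-8/7) = -2*(-8/7) = 16/7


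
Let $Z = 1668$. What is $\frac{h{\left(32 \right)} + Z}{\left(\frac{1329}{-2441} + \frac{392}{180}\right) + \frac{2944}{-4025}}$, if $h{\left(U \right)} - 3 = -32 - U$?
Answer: $\frac{6178232025}{3467423} \approx 1781.8$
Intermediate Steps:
$h{\left(U \right)} = -29 - U$ ($h{\left(U \right)} = 3 - \left(32 + U\right) = -29 - U$)
$\frac{h{\left(32 \right)} + Z}{\left(\frac{1329}{-2441} + \frac{392}{180}\right) + \frac{2944}{-4025}} = \frac{\left(-29 - 32\right) + 1668}{\left(\frac{1329}{-2441} + \frac{392}{180}\right) + \frac{2944}{-4025}} = \frac{\left(-29 - 32\right) + 1668}{\left(1329 \left(- \frac{1}{2441}\right) + 392 \cdot \frac{1}{180}\right) + 2944 \left(- \frac{1}{4025}\right)} = \frac{-61 + 1668}{\left(- \frac{1329}{2441} + \frac{98}{45}\right) - \frac{128}{175}} = \frac{1607}{\frac{179413}{109845} - \frac{128}{175}} = \frac{1607}{\frac{3467423}{3844575}} = 1607 \cdot \frac{3844575}{3467423} = \frac{6178232025}{3467423}$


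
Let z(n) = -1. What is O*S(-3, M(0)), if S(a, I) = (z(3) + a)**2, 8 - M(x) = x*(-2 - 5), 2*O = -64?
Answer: -512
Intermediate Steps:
O = -32 (O = (1/2)*(-64) = -32)
M(x) = 8 + 7*x (M(x) = 8 - x*(-2 - 5) = 8 - x*(-7) = 8 - (-7)*x = 8 + 7*x)
S(a, I) = (-1 + a)**2
O*S(-3, M(0)) = -32*(-1 - 3)**2 = -32*(-4)**2 = -32*16 = -512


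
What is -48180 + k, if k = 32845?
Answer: -15335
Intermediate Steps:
-48180 + k = -48180 + 32845 = -15335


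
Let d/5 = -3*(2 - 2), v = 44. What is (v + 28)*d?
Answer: 0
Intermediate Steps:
d = 0 (d = 5*(-3*(2 - 2)) = 5*(-3*0) = 5*0 = 0)
(v + 28)*d = (44 + 28)*0 = 72*0 = 0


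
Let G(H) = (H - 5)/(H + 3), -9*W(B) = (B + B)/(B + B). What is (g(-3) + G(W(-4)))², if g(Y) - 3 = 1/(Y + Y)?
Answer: 6889/6084 ≈ 1.1323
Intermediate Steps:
g(Y) = 3 + 1/(2*Y) (g(Y) = 3 + 1/(Y + Y) = 3 + 1/(2*Y))
W(B) = -⅑ (W(B) = -(B + B)/(9*(B + B)) = -2*B/(9*(2*B)) = -2*B*1/(2*B)/9 = -⅑*1 = -⅑)
G(H) = (-5 + H)/(3 + H)
(g(-3) + G(W(-4)))² = ((3 + (½)/(-3)) + (-5 - ⅑)/(3 - ⅑))² = ((3 + (½)*(-⅓)) - 46/9/(26/9))² = ((3 - ⅙) + (9/26)*(-46/9))² = (17/6 - 23/13)² = (83/78)² = 6889/6084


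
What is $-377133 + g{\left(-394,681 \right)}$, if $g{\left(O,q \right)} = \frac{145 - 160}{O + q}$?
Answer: $- \frac{108237186}{287} \approx -3.7713 \cdot 10^{5}$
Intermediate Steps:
$g{\left(O,q \right)} = - \frac{15}{O + q}$
$-377133 + g{\left(-394,681 \right)} = -377133 - \frac{15}{-394 + 681} = -377133 - \frac{15}{287} = - \frac{108237186}{287}$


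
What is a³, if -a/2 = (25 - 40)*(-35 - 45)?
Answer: -13824000000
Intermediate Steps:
a = -2400 (a = -2*(25 - 40)*(-35 - 45) = -(-30)*(-80) = -2*1200 = -2400)
a³ = (-2400)³ = -13824000000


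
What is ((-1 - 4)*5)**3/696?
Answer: -15625/696 ≈ -22.450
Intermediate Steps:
((-1 - 4)*5)**3/696 = (-5*5)**3*(1/696) = (-25)**3*(1/696) = -15625*1/696 = -15625/696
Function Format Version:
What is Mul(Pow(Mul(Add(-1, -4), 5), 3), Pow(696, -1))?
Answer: Rational(-15625, 696) ≈ -22.450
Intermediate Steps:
Mul(Pow(Mul(Add(-1, -4), 5), 3), Pow(696, -1)) = Mul(Pow(Mul(-5, 5), 3), Rational(1, 696)) = Mul(Pow(-25, 3), Rational(1, 696)) = Mul(-15625, Rational(1, 696)) = Rational(-15625, 696)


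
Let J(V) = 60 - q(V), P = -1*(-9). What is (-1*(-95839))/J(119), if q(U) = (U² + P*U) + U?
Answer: -95839/15291 ≈ -6.2677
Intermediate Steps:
P = 9
q(U) = U² + 10*U (q(U) = (U² + 9*U) + U = U² + 10*U)
J(V) = 60 - V*(10 + V)
(-1*(-95839))/J(119) = (-1*(-95839))/(60 - 1*119*(10 + 119)) = 95839/(60 - 1*119*129) = 95839/(60 - 15351) = 95839/(-15291) = 95839*(-1/15291) = -95839/15291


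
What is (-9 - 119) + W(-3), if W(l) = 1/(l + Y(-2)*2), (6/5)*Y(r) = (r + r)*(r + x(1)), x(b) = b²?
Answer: -1405/11 ≈ -127.73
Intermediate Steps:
Y(r) = 5*r*(1 + r)/3 (Y(r) = 5*((r + r)*(r + 1²))/6 = 5*((2*r)*(r + 1))/6 = 5*((2*r)*(1 + r))/6 = 5*(2*r*(1 + r))/6 = 5*r*(1 + r)/3)
W(l) = 1/(20/3 + l) (W(l) = 1/(l + ((5/3)*(-2)*(1 - 2))*2) = 1/(l + ((5/3)*(-2)*(-1))*2) = 1/(l + (10/3)*2) = 1/(l + 20/3) = 1/(20/3 + l))
(-9 - 119) + W(-3) = (-9 - 119) + 3/(20 + 3*(-3)) = -128 + 3/(20 - 9) = -128 + 3/11 = -1405/11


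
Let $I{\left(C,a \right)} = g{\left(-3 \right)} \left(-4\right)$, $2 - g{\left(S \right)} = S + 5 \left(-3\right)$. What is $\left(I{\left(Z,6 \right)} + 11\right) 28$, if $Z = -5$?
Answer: $-1932$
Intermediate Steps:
$g{\left(S \right)} = 17 - S$ ($g{\left(S \right)} = 2 - \left(S + 5 \left(-3\right)\right) = 2 - \left(S - 15\right) = 2 - \left(-15 + S\right) = 17 - S$)
$I{\left(C,a \right)} = -80$ ($I{\left(C,a \right)} = \left(17 - -3\right) \left(-4\right) = \left(17 + 3\right) \left(-4\right) = 20 \left(-4\right) = -80$)
$\left(I{\left(Z,6 \right)} + 11\right) 28 = \left(-80 + 11\right) 28 = \left(-69\right) 28 = -1932$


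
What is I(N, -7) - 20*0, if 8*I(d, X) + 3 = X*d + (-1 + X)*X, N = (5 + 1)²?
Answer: -199/8 ≈ -24.875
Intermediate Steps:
N = 36 (N = 6² = 36)
I(d, X) = -3/8 + X*d/8 + X*(-1 + X)/8 (I(d, X) = -3/8 + (X*d + (-1 + X)*X)/8 = -3/8 + (X*d + X*(-1 + X))/8 = -3/8 + (X*d/8 + X*(-1 + X)/8) = -3/8 + X*d/8 + X*(-1 + X)/8)
I(N, -7) - 20*0 = (-3/8 - ⅛*(-7) + (⅛)*(-7)² + (⅛)*(-7)*36) - 20*0 = (-3/8 + 7/8 + (⅛)*49 - 63/2) + 0 = (-3/8 + 7/8 + 49/8 - 63/2) + 0 = -199/8 + 0 = -199/8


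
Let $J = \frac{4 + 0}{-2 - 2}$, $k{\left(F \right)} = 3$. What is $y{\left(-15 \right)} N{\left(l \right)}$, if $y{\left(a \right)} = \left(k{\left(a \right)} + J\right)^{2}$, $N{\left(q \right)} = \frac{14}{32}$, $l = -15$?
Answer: $\frac{7}{4} \approx 1.75$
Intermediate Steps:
$J = -1$ ($J = \frac{4}{-4} = 4 \left(- \frac{1}{4}\right) = -1$)
$N{\left(q \right)} = \frac{7}{16}$ ($N{\left(q \right)} = 14 \cdot \frac{1}{32} = \frac{7}{16}$)
$y{\left(a \right)} = 4$ ($y{\left(a \right)} = \left(3 - 1\right)^{2} = 2^{2} = 4$)
$y{\left(-15 \right)} N{\left(l \right)} = 4 \cdot \frac{7}{16} = \frac{7}{4}$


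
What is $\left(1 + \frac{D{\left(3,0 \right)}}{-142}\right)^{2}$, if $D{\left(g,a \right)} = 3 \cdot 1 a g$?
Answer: $1$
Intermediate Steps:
$D{\left(g,a \right)} = 3 a g$
$\left(1 + \frac{D{\left(3,0 \right)}}{-142}\right)^{2} = \left(1 + \frac{3 \cdot 0 \cdot 3}{-142}\right)^{2} = \left(1 + 0 \left(- \frac{1}{142}\right)\right)^{2} = \left(1 + 0\right)^{2} = 1^{2} = 1$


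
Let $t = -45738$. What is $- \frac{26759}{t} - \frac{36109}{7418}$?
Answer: $- \frac{363263795}{84821121} \approx -4.2827$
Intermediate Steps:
$- \frac{26759}{t} - \frac{36109}{7418} = - \frac{26759}{-45738} - \frac{36109}{7418} = \left(-26759\right) \left(- \frac{1}{45738}\right) - \frac{36109}{7418} = \frac{26759}{45738} - \frac{36109}{7418} = - \frac{363263795}{84821121}$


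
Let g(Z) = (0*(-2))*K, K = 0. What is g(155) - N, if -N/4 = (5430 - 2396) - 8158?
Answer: -20496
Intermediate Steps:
g(Z) = 0 (g(Z) = (0*(-2))*0 = 0*0 = 0)
N = 20496 (N = -4*((5430 - 2396) - 8158) = -4*(3034 - 8158) = -4*(-5124) = 20496)
g(155) - N = 0 - 1*20496 = 0 - 20496 = -20496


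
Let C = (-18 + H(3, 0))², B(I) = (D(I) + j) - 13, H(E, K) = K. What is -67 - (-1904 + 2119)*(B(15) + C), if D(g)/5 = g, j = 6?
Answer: -84347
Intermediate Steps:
D(g) = 5*g
B(I) = -7 + 5*I (B(I) = (5*I + 6) - 13 = (6 + 5*I) - 13 = -7 + 5*I)
C = 324 (C = (-18 + 0)² = (-18)² = 324)
-67 - (-1904 + 2119)*(B(15) + C) = -67 - (-1904 + 2119)*((-7 + 5*15) + 324) = -67 - 215*((-7 + 75) + 324) = -67 - 215*(68 + 324) = -67 - 215*392 = -67 - 1*84280 = -67 - 84280 = -84347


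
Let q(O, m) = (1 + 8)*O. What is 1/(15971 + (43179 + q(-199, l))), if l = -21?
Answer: 1/57359 ≈ 1.7434e-5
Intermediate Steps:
q(O, m) = 9*O
1/(15971 + (43179 + q(-199, l))) = 1/(15971 + (43179 + 9*(-199))) = 1/(15971 + (43179 - 1791)) = 1/(15971 + 41388) = 1/57359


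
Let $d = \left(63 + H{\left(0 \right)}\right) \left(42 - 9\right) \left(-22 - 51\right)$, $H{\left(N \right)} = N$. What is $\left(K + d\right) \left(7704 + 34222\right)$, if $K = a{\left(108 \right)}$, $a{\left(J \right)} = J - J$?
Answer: $-6362983242$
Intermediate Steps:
$a{\left(J \right)} = 0$
$K = 0$
$d = -151767$ ($d = \left(63 + 0\right) \left(42 - 9\right) \left(-22 - 51\right) = 63 \cdot 33 \left(-73\right) = 63 \left(-2409\right) = -151767$)
$\left(K + d\right) \left(7704 + 34222\right) = \left(0 - 151767\right) \left(7704 + 34222\right) = \left(-151767\right) 41926 = -6362983242$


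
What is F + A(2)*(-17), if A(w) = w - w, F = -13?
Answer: -13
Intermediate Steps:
A(w) = 0
F + A(2)*(-17) = -13 + 0*(-17) = -13 + 0 = -13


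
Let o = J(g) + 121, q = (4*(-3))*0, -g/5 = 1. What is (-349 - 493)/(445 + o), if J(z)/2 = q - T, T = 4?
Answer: -421/279 ≈ -1.5090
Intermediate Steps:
g = -5 (g = -5*1 = -5)
q = 0 (q = -12*0 = 0)
J(z) = -8 (J(z) = 2*(0 - 1*4) = 2*(0 - 4) = 2*(-4) = -8)
o = 113 (o = -8 + 121 = 113)
(-349 - 493)/(445 + o) = (-349 - 493)/(445 + 113) = -842/558 = -842*1/558 = -421/279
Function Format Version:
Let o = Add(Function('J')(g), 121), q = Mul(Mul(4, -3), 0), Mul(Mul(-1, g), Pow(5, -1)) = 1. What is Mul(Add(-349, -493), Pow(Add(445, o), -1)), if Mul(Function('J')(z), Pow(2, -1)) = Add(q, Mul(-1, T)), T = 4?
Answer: Rational(-421, 279) ≈ -1.5090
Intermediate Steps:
g = -5 (g = Mul(-5, 1) = -5)
q = 0 (q = Mul(-12, 0) = 0)
Function('J')(z) = -8 (Function('J')(z) = Mul(2, Add(0, Mul(-1, 4))) = Mul(2, Add(0, -4)) = Mul(2, -4) = -8)
o = 113 (o = Add(-8, 121) = 113)
Mul(Add(-349, -493), Pow(Add(445, o), -1)) = Mul(Add(-349, -493), Pow(Add(445, 113), -1)) = Mul(-842, Pow(558, -1)) = Mul(-842, Rational(1, 558)) = Rational(-421, 279)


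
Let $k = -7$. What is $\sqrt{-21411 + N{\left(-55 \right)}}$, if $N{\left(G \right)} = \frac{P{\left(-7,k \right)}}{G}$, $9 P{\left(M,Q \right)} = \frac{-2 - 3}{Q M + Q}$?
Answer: $\frac{i \sqrt{41130444894}}{1386} \approx 146.32 i$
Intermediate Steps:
$P{\left(M,Q \right)} = - \frac{5}{9 \left(Q + M Q\right)}$ ($P{\left(M,Q \right)} = \frac{\left(-2 - 3\right) \frac{1}{Q M + Q}}{9} = \frac{\left(-5\right) \frac{1}{M Q + Q}}{9} = \frac{\left(-5\right) \frac{1}{Q + M Q}}{9} = - \frac{5}{9 \left(Q + M Q\right)}$)
$N{\left(G \right)} = - \frac{5}{378 G}$ ($N{\left(G \right)} = \frac{\left(- \frac{5}{9}\right) \frac{1}{-7} \frac{1}{1 - 7}}{G} = \frac{\left(- \frac{5}{9}\right) \left(- \frac{1}{7}\right) \frac{1}{-6}}{G} = \frac{\left(- \frac{5}{9}\right) \left(- \frac{1}{7}\right) \left(- \frac{1}{6}\right)}{G} = - \frac{5}{378 G}$)
$\sqrt{-21411 + N{\left(-55 \right)}} = \sqrt{-21411 - \frac{5}{378 \left(-55\right)}} = \sqrt{-21411 - - \frac{1}{4158}} = \sqrt{-21411 + \frac{1}{4158}} = \sqrt{- \frac{89026937}{4158}} = \frac{i \sqrt{41130444894}}{1386}$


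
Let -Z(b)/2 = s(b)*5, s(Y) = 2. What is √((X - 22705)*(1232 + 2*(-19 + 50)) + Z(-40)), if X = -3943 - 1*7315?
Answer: I*√43948142 ≈ 6629.3*I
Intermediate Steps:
X = -11258 (X = -3943 - 7315 = -11258)
Z(b) = -20 (Z(b) = -4*5 = -2*10 = -20)
√((X - 22705)*(1232 + 2*(-19 + 50)) + Z(-40)) = √((-11258 - 22705)*(1232 + 2*(-19 + 50)) - 20) = √(-33963*(1232 + 2*31) - 20) = √(-33963*(1232 + 62) - 20) = √(-33963*1294 - 20) = √(-43948122 - 20) = √(-43948142) = I*√43948142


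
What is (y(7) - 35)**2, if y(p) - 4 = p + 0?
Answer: 576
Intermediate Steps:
y(p) = 4 + p (y(p) = 4 + (p + 0) = 4 + p)
(y(7) - 35)**2 = ((4 + 7) - 35)**2 = (11 - 35)**2 = (-24)**2 = 576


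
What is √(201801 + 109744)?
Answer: √311545 ≈ 558.16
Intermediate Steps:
√(201801 + 109744) = √311545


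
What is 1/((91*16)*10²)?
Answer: 1/145600 ≈ 6.8681e-6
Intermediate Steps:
1/((91*16)*10²) = 1/(1456*100) = 1/145600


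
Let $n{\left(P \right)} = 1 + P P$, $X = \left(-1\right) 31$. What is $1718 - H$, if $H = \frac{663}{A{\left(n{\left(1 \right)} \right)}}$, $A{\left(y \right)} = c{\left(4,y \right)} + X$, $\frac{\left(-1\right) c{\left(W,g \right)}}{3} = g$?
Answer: $\frac{64229}{37} \approx 1735.9$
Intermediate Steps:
$c{\left(W,g \right)} = - 3 g$
$X = -31$
$n{\left(P \right)} = 1 + P^{2}$
$A{\left(y \right)} = -31 - 3 y$ ($A{\left(y \right)} = - 3 y - 31 = -31 - 3 y$)
$H = - \frac{663}{37}$ ($H = \frac{663}{-31 - 3 \left(1 + 1^{2}\right)} = \frac{663}{-31 - 3 \left(1 + 1\right)} = \frac{663}{-31 - 6} = \frac{663}{-37} = 663 \left(- \frac{1}{37}\right) = - \frac{663}{37} \approx -17.919$)
$1718 - H = 1718 - - \frac{663}{37} = 1718 + \frac{663}{37} = \frac{64229}{37}$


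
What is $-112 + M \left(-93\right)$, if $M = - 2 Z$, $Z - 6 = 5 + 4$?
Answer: $2678$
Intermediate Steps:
$Z = 15$ ($Z = 6 + \left(5 + 4\right) = 6 + 9 = 15$)
$M = -30$ ($M = \left(-2\right) 15 = -30$)
$-112 + M \left(-93\right) = -112 - -2790 = -112 + 2790 = 2678$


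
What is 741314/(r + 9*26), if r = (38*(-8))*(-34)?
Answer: 52951/755 ≈ 70.134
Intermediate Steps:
r = 10336 (r = -304*(-34) = 10336)
741314/(r + 9*26) = 741314/(10336 + 9*26) = 741314/(10336 + 234) = 741314/10570 = 741314*(1/10570) = 52951/755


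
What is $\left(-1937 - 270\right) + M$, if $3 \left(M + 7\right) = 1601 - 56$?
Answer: $-1699$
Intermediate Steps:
$M = 508$ ($M = -7 + \frac{1601 - 56}{3} = -7 + \frac{1}{3} \cdot 1545 = -7 + 515 = 508$)
$\left(-1937 - 270\right) + M = \left(-1937 - 270\right) + 508 = -2207 + 508 = -1699$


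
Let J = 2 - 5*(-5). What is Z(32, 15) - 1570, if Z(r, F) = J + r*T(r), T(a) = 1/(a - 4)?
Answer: -10793/7 ≈ -1541.9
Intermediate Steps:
T(a) = 1/(-4 + a)
J = 27 (J = 2 + 25 = 27)
Z(r, F) = 27 + r/(-4 + r)
Z(32, 15) - 1570 = 4*(-27 + 7*32)/(-4 + 32) - 1570 = 4*(-27 + 224)/28 - 1570 = 4*(1/28)*197 - 1570 = 197/7 - 1570 = -10793/7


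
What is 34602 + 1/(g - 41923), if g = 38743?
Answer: 110034359/3180 ≈ 34602.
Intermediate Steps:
34602 + 1/(g - 41923) = 34602 + 1/(38743 - 41923) = 34602 + 1/(-3180) = 34602 - 1/3180 = 110034359/3180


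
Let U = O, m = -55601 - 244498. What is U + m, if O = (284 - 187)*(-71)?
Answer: -306986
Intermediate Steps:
O = -6887 (O = 97*(-71) = -6887)
m = -300099
U = -6887
U + m = -6887 - 300099 = -306986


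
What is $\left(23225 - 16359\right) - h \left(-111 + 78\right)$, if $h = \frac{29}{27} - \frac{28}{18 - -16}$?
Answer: $\frac{1051763}{153} \approx 6874.3$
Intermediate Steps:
$h = \frac{115}{459}$ ($h = 29 \cdot \frac{1}{27} - \frac{28}{18 + 16} = \frac{29}{27} - \frac{28}{34} = \frac{29}{27} - \frac{14}{17} = \frac{115}{459} \approx 0.25054$)
$\left(23225 - 16359\right) - h \left(-111 + 78\right) = \left(23225 - 16359\right) - \frac{115 \left(-111 + 78\right)}{459} = 6866 - \frac{115}{459} \left(-33\right) = 6866 - - \frac{1265}{153} = 6866 + \frac{1265}{153} = \frac{1051763}{153}$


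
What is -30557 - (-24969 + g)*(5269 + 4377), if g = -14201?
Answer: 377803263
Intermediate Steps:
-30557 - (-24969 + g)*(5269 + 4377) = -30557 - (-24969 - 14201)*(5269 + 4377) = -30557 - (-39170)*9646 = -30557 - 1*(-377833820) = -30557 + 377833820 = 377803263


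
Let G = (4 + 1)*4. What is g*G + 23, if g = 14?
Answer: 303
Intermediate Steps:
G = 20 (G = 5*4 = 20)
g*G + 23 = 14*20 + 23 = 280 + 23 = 303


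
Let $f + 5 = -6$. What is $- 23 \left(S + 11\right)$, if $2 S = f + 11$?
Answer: $-253$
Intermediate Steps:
$f = -11$ ($f = -5 - 6 = -11$)
$S = 0$ ($S = \frac{-11 + 11}{2} = \frac{1}{2} \cdot 0 = 0$)
$- 23 \left(S + 11\right) = - 23 \left(0 + 11\right) = \left(-23\right) 11 = -253$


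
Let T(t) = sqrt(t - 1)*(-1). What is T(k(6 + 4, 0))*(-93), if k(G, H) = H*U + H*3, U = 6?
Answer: 93*I ≈ 93.0*I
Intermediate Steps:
k(G, H) = 9*H (k(G, H) = H*6 + H*3 = 6*H + 3*H = 9*H)
T(t) = -sqrt(-1 + t) (T(t) = sqrt(-1 + t)*(-1) = -sqrt(-1 + t))
T(k(6 + 4, 0))*(-93) = -sqrt(-1 + 9*0)*(-93) = -sqrt(-1 + 0)*(-93) = -sqrt(-1)*(-93) = -I*(-93) = 93*I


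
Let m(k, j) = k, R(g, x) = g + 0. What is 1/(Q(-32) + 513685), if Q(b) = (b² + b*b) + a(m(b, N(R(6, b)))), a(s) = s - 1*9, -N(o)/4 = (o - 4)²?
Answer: 1/515692 ≈ 1.9391e-6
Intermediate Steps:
R(g, x) = g
N(o) = -4*(-4 + o)² (N(o) = -4*(o - 4)² = -4*(-4 + o)²)
a(s) = -9 + s (a(s) = s - 9 = -9 + s)
Q(b) = -9 + b + 2*b² (Q(b) = (b² + b*b) + (-9 + b) = (b² + b²) + (-9 + b) = 2*b² + (-9 + b) = -9 + b + 2*b²)
1/(Q(-32) + 513685) = 1/((-9 - 32 + 2*(-32)²) + 513685) = 1/((-9 - 32 + 2*1024) + 513685) = 1/((-9 - 32 + 2048) + 513685) = 1/(2007 + 513685) = 1/515692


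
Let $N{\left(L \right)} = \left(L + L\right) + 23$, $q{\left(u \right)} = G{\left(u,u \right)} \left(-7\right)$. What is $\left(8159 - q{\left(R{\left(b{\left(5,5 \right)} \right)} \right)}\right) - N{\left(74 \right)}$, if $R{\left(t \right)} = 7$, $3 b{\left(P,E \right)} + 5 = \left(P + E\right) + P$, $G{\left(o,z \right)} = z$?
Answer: $8037$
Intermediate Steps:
$b{\left(P,E \right)} = - \frac{5}{3} + \frac{E}{3} + \frac{2 P}{3}$ ($b{\left(P,E \right)} = - \frac{5}{3} + \frac{\left(P + E\right) + P}{3} = - \frac{5}{3} + \frac{\left(E + P\right) + P}{3} = - \frac{5}{3} + \frac{E + 2 P}{3} = - \frac{5}{3} + \left(\frac{E}{3} + \frac{2 P}{3}\right) = - \frac{5}{3} + \frac{E}{3} + \frac{2 P}{3}$)
$q{\left(u \right)} = - 7 u$ ($q{\left(u \right)} = u \left(-7\right) = - 7 u$)
$N{\left(L \right)} = 23 + 2 L$ ($N{\left(L \right)} = 2 L + 23 = 23 + 2 L$)
$\left(8159 - q{\left(R{\left(b{\left(5,5 \right)} \right)} \right)}\right) - N{\left(74 \right)} = \left(8159 - \left(-7\right) 7\right) - \left(23 + 2 \cdot 74\right) = \left(8159 - -49\right) - \left(23 + 148\right) = \left(8159 + 49\right) - 171 = 8208 - 171 = 8037$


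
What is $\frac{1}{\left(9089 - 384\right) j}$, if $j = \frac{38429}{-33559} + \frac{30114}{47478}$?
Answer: $- \frac{265552367}{1180885967480} \approx -0.00022488$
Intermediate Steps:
$j = - \frac{135656056}{265552367}$ ($j = 38429 \left(- \frac{1}{33559}\right) + 30114 \cdot \frac{1}{47478} = - \frac{38429}{33559} + \frac{5019}{7913} = - \frac{135656056}{265552367} \approx -0.51085$)
$\frac{1}{\left(9089 - 384\right) j} = \frac{1}{\left(9089 - 384\right) \left(- \frac{135656056}{265552367}\right)} = \frac{1}{9089 - 384} \left(- \frac{265552367}{135656056}\right) = \frac{1}{8705} \left(- \frac{265552367}{135656056}\right) = - \frac{265552367}{1180885967480}$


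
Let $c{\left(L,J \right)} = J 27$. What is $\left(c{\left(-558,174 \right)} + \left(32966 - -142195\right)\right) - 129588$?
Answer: $50271$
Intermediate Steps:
$c{\left(L,J \right)} = 27 J$
$\left(c{\left(-558,174 \right)} + \left(32966 - -142195\right)\right) - 129588 = \left(27 \cdot 174 + \left(32966 - -142195\right)\right) - 129588 = \left(4698 + \left(32966 + 142195\right)\right) - 129588 = \left(4698 + 175161\right) - 129588 = 179859 - 129588 = 50271$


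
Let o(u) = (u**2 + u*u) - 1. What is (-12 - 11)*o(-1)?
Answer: -23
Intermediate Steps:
o(u) = -1 + 2*u**2 (o(u) = (u**2 + u**2) - 1 = 2*u**2 - 1 = -1 + 2*u**2)
(-12 - 11)*o(-1) = (-12 - 11)*(-1 + 2*(-1)**2) = -23*(-1 + 2*1) = -23*(-1 + 2) = -23*1 = -23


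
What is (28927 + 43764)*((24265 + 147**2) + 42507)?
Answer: 6424503271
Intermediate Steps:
(28927 + 43764)*((24265 + 147**2) + 42507) = 72691*((24265 + 21609) + 42507) = 72691*(45874 + 42507) = 72691*88381 = 6424503271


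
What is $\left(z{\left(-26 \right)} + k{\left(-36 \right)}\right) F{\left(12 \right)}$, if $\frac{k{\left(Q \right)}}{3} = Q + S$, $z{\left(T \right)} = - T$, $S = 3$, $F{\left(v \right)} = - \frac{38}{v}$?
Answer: $\frac{1387}{6} \approx 231.17$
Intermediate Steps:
$k{\left(Q \right)} = 9 + 3 Q$ ($k{\left(Q \right)} = 3 \left(Q + 3\right) = 3 \left(3 + Q\right) = 9 + 3 Q$)
$\left(z{\left(-26 \right)} + k{\left(-36 \right)}\right) F{\left(12 \right)} = \left(\left(-1\right) \left(-26\right) + \left(9 + 3 \left(-36\right)\right)\right) \left(- \frac{38}{12}\right) = \left(26 + \left(9 - 108\right)\right) \left(\left(-38\right) \frac{1}{12}\right) = \left(26 - 99\right) \left(- \frac{19}{6}\right) = \left(-73\right) \left(- \frac{19}{6}\right) = \frac{1387}{6}$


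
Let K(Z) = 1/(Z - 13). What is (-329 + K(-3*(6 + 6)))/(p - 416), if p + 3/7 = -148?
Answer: 5374/9219 ≈ 0.58293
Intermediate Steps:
p = -1039/7 (p = -3/7 - 148 = -1039/7 ≈ -148.43)
K(Z) = 1/(-13 + Z)
(-329 + K(-3*(6 + 6)))/(p - 416) = (-329 + 1/(-13 - 3*(6 + 6)))/(-1039/7 - 416) = (-329 + 1/(-13 - 3*12))/(-3951/7) = (-329 + 1/(-13 - 36))*(-7/3951) = (-329 + 1/(-49))*(-7/3951) = (-329 - 1/49)*(-7/3951) = -16122/49*(-7/3951) = 5374/9219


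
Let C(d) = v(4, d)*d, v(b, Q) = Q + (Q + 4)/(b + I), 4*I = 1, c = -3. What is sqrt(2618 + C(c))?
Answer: sqrt(758999)/17 ≈ 51.247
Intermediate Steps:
I = 1/4 (I = (1/4)*1 = 1/4 ≈ 0.25000)
v(b, Q) = Q + (4 + Q)/(1/4 + b) (v(b, Q) = Q + (Q + 4)/(b + 1/4) = Q + (4 + Q)/(1/4 + b))
C(d) = d*(16/17 + 21*d/17) (C(d) = ((16 + 5*d + 4*d*4)/(1 + 4*4))*d = ((16 + 5*d + 16*d)/(1 + 16))*d = ((16 + 21*d)/17)*d = (16/17 + 21*d/17)*d = d*(16/17 + 21*d/17))
sqrt(2618 + C(c)) = sqrt(2618 + (1/17)*(-3)*(16 + 21*(-3))) = sqrt(2618 + (1/17)*(-3)*(16 - 63)) = sqrt(2618 + (1/17)*(-3)*(-47)) = sqrt(2618 + 141/17) = sqrt(44647/17) = sqrt(758999)/17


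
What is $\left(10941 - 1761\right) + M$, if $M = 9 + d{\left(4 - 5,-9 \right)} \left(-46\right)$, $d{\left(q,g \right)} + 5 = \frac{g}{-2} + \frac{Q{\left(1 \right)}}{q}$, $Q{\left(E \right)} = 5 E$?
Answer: $9442$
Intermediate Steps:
$d{\left(q,g \right)} = -5 + \frac{5}{q} - \frac{g}{2}$ ($d{\left(q,g \right)} = -5 + \left(\frac{g}{-2} + \frac{5 \cdot 1}{q}\right) = -5 + \left(g \left(- \frac{1}{2}\right) + \frac{5}{q}\right) = -5 - \left(\frac{g}{2} - \frac{5}{q}\right) = -5 + \frac{5}{q} - \frac{g}{2}$)
$M = 262$ ($M = 9 + \left(-5 + \frac{5}{4 - 5} - - \frac{9}{2}\right) \left(-46\right) = 9 + \left(-5 + \frac{5}{4 - 5} + \frac{9}{2}\right) \left(-46\right) = 9 + \left(-5 + \frac{5}{-1} + \frac{9}{2}\right) \left(-46\right) = 9 + \left(-5 + 5 \left(-1\right) + \frac{9}{2}\right) \left(-46\right) = 9 + \left(-5 - 5 + \frac{9}{2}\right) \left(-46\right) = 9 - -253 = 9 + 253 = 262$)
$\left(10941 - 1761\right) + M = \left(10941 - 1761\right) + 262 = 9180 + 262 = 9442$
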